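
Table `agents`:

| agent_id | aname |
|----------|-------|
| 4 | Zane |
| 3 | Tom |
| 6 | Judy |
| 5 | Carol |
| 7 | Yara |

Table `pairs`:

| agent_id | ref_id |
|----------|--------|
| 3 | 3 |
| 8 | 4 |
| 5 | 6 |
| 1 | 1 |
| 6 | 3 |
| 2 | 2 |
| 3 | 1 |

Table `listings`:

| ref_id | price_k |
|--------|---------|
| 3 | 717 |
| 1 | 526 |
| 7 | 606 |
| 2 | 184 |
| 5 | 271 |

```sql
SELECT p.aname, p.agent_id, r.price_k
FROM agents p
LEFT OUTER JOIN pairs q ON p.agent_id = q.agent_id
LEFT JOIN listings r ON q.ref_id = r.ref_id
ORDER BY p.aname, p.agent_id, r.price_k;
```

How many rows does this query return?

Joins associate left-to-right: agents LEFT JOIN pairs on agent_id gives 6 intermediate row(s).
Then LEFT JOIN `listings r` on ref_id: each of those 6 rows is kept; rows whose q.ref_id has no match in r get NULL for r's columns.
Result: 6 row(s).

6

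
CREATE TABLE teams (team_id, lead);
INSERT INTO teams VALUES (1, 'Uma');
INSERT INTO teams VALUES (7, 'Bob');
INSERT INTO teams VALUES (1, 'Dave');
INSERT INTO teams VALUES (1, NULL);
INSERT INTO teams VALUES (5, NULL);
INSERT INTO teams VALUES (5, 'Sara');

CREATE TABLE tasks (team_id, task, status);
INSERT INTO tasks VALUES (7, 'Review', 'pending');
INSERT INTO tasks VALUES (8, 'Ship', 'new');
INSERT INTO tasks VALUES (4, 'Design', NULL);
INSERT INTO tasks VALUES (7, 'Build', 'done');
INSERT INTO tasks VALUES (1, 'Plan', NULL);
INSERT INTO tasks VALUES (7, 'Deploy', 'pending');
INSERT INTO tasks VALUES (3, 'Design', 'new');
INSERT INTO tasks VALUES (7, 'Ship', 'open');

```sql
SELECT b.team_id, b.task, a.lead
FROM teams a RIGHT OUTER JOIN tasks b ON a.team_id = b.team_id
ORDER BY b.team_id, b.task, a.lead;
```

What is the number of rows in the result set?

RIGHT JOIN keeps every row from `tasks`; unmatched rows get NULL for `teams`'s columns.
Matching on a.team_id = b.team_id.
- a (team_id=1) pairs with 1 row(s) of b.
- a (team_id=7) pairs with 4 row(s) of b.
- a (team_id=1) pairs with 1 row(s) of b.
- a (team_id=1) pairs with 1 row(s) of b.
- a (team_id=5) has no partner in b.
- a (team_id=5) has no partner in b.
- 3 row(s) from b found no a partner → padded with NULL.
Total: 7 matched + 3 padded = 10 rows.

10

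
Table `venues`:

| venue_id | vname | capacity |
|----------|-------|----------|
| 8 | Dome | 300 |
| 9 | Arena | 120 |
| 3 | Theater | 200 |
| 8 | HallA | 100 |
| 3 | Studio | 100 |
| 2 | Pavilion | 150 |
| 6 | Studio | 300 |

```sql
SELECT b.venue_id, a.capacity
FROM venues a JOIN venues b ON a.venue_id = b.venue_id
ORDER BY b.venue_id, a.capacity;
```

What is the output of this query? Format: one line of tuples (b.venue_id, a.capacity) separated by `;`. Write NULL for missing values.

INNER JOIN keeps only pairs where the ON condition holds.
Matching on a.venue_id = b.venue_id.
- a row (venue_id=8): matches 2 b row(s) → 2 output row(s).
- a row (venue_id=9): matches 1 b row(s) → 1 output row(s).
- a row (venue_id=3): matches 2 b row(s) → 2 output row(s).
- a row (venue_id=8): matches 2 b row(s) → 2 output row(s).
- a row (venue_id=3): matches 2 b row(s) → 2 output row(s).
- a row (venue_id=2): matches 1 b row(s) → 1 output row(s).
- a row (venue_id=6): matches 1 b row(s) → 1 output row(s).

(2, 150); (3, 100); (3, 100); (3, 200); (3, 200); (6, 300); (8, 100); (8, 100); (8, 300); (8, 300); (9, 120)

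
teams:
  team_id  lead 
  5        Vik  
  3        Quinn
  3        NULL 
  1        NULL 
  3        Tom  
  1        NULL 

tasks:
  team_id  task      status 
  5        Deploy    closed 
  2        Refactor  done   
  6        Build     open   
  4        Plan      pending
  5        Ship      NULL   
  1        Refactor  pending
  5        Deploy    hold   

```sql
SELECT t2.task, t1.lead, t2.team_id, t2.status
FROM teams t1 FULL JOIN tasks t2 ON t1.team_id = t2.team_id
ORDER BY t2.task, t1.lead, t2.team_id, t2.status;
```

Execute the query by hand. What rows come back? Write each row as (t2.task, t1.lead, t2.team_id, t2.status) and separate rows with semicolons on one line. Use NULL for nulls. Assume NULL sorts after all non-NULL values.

(Build, NULL, 6, open); (Deploy, Vik, 5, closed); (Deploy, Vik, 5, hold); (Plan, NULL, 4, pending); (Refactor, NULL, 1, pending); (Refactor, NULL, 1, pending); (Refactor, NULL, 2, done); (Ship, Vik, 5, NULL); (NULL, Quinn, NULL, NULL); (NULL, Tom, NULL, NULL); (NULL, NULL, NULL, NULL)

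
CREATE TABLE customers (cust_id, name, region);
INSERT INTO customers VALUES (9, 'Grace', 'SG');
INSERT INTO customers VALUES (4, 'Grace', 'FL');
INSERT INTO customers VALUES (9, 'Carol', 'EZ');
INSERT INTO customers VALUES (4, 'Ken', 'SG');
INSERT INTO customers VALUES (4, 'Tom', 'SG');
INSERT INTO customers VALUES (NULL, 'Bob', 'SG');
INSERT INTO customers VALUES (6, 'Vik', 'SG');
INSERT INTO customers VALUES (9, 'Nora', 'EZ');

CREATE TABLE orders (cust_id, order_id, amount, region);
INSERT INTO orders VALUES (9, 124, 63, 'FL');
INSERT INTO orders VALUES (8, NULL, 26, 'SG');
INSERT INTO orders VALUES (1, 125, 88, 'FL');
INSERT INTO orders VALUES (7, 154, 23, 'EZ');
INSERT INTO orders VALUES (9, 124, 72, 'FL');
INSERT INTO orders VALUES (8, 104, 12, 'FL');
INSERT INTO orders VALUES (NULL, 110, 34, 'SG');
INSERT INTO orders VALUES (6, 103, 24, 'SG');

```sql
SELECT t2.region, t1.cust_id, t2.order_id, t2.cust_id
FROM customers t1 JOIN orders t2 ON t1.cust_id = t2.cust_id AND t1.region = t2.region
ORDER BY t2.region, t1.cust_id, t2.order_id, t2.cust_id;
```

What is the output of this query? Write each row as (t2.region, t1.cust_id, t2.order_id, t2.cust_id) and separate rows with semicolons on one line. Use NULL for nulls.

INNER JOIN keeps only pairs where the ON condition holds.
Matching on t1.cust_id = t2.cust_id AND t1.region = t2.region. A NULL in a compared column never satisfies the condition.
Matched pairs: 1.

(SG, 6, 103, 6)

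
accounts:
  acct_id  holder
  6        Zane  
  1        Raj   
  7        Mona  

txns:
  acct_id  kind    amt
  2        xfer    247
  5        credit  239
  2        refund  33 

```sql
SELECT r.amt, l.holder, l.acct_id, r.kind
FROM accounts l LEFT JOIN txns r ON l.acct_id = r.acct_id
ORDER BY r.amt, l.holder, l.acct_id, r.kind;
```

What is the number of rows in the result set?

3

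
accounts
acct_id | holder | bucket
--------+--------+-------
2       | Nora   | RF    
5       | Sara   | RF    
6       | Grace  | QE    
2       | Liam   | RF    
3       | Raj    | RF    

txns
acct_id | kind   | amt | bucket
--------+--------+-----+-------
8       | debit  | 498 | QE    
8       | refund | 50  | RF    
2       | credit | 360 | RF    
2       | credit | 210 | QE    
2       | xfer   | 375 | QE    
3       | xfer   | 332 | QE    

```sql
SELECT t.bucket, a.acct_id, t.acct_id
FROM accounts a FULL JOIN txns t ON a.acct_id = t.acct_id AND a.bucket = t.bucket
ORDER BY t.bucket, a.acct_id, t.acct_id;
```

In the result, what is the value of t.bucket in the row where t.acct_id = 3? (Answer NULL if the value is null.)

FULL OUTER JOIN keeps every row from both sides; unmatched rows get NULL for the other side's columns.
Matching on a.acct_id = t.acct_id AND a.bucket = t.bucket.
- a row (acct_id=2, bucket=RF): matches 1 t row(s) → 1 output row(s).
- a row (acct_id=5, bucket=RF): no match → kept, t columns NULL.
- a row (acct_id=6, bucket=QE): no match → kept, t columns NULL.
- a row (acct_id=2, bucket=RF): matches 1 t row(s) → 1 output row(s).
- a row (acct_id=3, bucket=RF): no match → kept, t columns NULL.
- plus 5 unmatched t row(s), each kept with NULL a columns.

QE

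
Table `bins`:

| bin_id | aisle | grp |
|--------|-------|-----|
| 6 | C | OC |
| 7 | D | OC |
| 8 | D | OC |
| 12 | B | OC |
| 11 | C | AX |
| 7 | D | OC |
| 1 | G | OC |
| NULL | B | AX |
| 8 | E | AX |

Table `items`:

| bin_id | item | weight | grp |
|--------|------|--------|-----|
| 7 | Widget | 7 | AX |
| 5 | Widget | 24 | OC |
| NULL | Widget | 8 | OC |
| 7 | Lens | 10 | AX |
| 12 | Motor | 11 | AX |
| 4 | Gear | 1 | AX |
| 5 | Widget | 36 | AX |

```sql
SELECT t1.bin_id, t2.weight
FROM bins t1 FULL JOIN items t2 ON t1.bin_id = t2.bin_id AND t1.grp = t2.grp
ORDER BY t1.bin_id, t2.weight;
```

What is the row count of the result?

FULL OUTER JOIN keeps every row from both sides; unmatched rows get NULL for the other side's columns.
Matching on t1.bin_id = t2.bin_id AND t1.grp = t2.grp. A NULL in a compared column never satisfies the condition.
Matched pairs: 0; unmatched t1 rows kept: 9; unmatched t2 rows kept: 7.
Total: 0 matched + 16 padded = 16 rows.

16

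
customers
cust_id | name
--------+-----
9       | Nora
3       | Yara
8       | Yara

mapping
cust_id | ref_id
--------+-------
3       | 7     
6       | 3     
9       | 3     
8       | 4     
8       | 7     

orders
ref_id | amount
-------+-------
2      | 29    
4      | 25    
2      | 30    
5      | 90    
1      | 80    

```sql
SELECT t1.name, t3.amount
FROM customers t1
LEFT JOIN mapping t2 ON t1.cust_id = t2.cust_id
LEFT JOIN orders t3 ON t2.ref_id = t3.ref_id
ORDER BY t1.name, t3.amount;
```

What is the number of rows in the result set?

Joins associate left-to-right: customers LEFT JOIN mapping on cust_id gives 4 intermediate row(s).
Then LEFT JOIN `orders t3` on ref_id: each of those 4 rows is kept; rows whose t2.ref_id has no match in t3 get NULL for t3's columns.
Result: 4 row(s).

4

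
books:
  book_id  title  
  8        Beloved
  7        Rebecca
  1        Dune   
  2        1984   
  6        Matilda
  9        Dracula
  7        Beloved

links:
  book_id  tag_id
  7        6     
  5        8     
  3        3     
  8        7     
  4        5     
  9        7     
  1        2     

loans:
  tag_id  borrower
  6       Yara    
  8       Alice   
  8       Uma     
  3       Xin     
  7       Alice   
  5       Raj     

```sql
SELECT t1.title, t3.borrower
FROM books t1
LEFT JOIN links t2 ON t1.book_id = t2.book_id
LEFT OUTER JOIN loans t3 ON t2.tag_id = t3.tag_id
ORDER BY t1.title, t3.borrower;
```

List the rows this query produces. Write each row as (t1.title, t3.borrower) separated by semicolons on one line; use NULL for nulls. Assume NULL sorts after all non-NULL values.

(1984, NULL); (Beloved, Alice); (Beloved, Yara); (Dracula, Alice); (Dune, NULL); (Matilda, NULL); (Rebecca, Yara)

Evaluate left to right. First `books t1 LEFT JOIN links t2` on book_id: 7 row(s).
Then LEFT JOIN `loans t3` on tag_id: each of those 7 rows is kept; rows whose t2.tag_id has no match in t3 get NULL for t3's columns.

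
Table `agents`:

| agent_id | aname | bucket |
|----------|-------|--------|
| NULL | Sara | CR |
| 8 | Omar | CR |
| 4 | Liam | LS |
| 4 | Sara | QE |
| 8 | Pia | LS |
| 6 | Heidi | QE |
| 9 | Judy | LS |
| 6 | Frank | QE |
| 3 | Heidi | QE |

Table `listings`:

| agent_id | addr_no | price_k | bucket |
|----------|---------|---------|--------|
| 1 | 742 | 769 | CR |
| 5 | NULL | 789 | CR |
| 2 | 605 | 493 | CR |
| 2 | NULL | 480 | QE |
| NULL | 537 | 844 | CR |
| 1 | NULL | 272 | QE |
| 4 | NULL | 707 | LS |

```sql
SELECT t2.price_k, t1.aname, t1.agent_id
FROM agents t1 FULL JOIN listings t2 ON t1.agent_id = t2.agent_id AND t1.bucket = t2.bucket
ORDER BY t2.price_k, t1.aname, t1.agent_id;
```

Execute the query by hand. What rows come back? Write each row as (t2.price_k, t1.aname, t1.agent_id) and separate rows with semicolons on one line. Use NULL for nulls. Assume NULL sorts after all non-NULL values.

(272, NULL, NULL); (480, NULL, NULL); (493, NULL, NULL); (707, Liam, 4); (769, NULL, NULL); (789, NULL, NULL); (844, NULL, NULL); (NULL, Frank, 6); (NULL, Heidi, 3); (NULL, Heidi, 6); (NULL, Judy, 9); (NULL, Omar, 8); (NULL, Pia, 8); (NULL, Sara, 4); (NULL, Sara, NULL)

FULL OUTER JOIN keeps every row from both sides; unmatched rows get NULL for the other side's columns.
Matching on t1.agent_id = t2.agent_id AND t1.bucket = t2.bucket. A NULL in a compared column never satisfies the condition.
- t1[0] agent_id=NULL, bucket=CR → no match; kept with NULLs on the t2 side.
- t1[1] agent_id=8, bucket=CR → no match; kept with NULLs on the t2 side.
- t1[2] agent_id=4, bucket=LS → 1 match(es) in t2 → 1 row(s).
- t1[3] agent_id=4, bucket=QE → no match; kept with NULLs on the t2 side.
- t1[4] agent_id=8, bucket=LS → no match; kept with NULLs on the t2 side.
- t1[5] agent_id=6, bucket=QE → no match; kept with NULLs on the t2 side.
- t1[6] agent_id=9, bucket=LS → no match; kept with NULLs on the t2 side.
- t1[7] agent_id=6, bucket=QE → no match; kept with NULLs on the t2 side.
- t1[8] agent_id=3, bucket=QE → no match; kept with NULLs on the t2 side.
- plus 6 unmatched t2 row(s), each kept with NULL t1 columns.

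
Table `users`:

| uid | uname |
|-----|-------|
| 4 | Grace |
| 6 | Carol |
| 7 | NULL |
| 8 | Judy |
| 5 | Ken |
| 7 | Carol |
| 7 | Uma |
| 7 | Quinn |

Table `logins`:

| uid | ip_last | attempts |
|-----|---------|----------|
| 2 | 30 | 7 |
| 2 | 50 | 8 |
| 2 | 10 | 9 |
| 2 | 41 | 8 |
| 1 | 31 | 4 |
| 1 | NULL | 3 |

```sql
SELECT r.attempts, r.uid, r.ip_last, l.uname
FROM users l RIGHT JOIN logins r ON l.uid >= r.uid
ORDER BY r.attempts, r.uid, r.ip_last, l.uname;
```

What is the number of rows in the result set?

48

RIGHT JOIN keeps every row from `logins`; unmatched rows get NULL for `users`'s columns.
Matching on l.uid >= r.uid.
- l (uid=4) pairs with 6 row(s) of r.
- l (uid=6) pairs with 6 row(s) of r.
- l (uid=7) pairs with 6 row(s) of r.
- l (uid=8) pairs with 6 row(s) of r.
- l (uid=5) pairs with 6 row(s) of r.
- l (uid=7) pairs with 6 row(s) of r.
- l (uid=7) pairs with 6 row(s) of r.
- l (uid=7) pairs with 6 row(s) of r.
- every r row matched at least one l row.
Total: 48 rows.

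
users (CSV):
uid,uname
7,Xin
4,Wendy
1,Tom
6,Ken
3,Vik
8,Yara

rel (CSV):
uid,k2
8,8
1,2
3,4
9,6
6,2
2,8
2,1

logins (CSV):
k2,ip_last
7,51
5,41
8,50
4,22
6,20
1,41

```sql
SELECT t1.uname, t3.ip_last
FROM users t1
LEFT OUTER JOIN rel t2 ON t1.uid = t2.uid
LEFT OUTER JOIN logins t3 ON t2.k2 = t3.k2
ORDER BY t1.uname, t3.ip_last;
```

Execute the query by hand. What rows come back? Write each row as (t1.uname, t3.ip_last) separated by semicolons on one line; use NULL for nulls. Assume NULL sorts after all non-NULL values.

(Ken, NULL); (Tom, NULL); (Vik, 22); (Wendy, NULL); (Xin, NULL); (Yara, 50)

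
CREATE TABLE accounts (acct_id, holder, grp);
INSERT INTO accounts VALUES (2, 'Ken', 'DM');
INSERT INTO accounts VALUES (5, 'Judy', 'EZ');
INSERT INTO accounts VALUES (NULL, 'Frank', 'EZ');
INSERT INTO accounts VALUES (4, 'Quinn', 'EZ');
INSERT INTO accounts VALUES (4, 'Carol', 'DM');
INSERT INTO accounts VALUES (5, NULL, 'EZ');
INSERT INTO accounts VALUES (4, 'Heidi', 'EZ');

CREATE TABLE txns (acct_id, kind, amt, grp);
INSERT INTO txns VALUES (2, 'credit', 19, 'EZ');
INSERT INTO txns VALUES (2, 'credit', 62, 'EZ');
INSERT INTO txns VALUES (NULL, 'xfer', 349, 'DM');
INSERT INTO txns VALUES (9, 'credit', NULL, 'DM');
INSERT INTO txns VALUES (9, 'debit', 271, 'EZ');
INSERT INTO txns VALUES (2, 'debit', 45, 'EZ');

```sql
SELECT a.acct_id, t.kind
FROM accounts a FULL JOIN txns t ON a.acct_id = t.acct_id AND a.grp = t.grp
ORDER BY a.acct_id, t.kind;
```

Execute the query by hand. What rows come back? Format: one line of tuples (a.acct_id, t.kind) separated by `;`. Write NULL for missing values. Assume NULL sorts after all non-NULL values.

FULL OUTER JOIN keeps every row from both sides; unmatched rows get NULL for the other side's columns.
Matching on a.acct_id = t.acct_id AND a.grp = t.grp. A NULL in a compared column never satisfies the condition.
Matched pairs: 0; unmatched a rows kept: 7; unmatched t rows kept: 6.

(2, NULL); (4, NULL); (4, NULL); (4, NULL); (5, NULL); (5, NULL); (NULL, credit); (NULL, credit); (NULL, credit); (NULL, debit); (NULL, debit); (NULL, xfer); (NULL, NULL)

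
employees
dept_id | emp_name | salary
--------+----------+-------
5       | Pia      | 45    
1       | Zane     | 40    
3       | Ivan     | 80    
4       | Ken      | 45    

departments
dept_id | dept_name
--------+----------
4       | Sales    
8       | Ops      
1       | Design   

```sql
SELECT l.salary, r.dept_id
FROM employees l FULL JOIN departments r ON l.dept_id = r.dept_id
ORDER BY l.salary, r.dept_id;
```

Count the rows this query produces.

5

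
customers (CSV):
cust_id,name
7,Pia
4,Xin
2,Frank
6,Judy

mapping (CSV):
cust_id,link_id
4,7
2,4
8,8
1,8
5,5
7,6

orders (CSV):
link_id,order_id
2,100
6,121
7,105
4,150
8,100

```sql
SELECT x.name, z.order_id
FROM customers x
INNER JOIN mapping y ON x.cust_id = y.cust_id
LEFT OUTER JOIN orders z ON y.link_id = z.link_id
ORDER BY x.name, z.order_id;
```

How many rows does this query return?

Step 1 — x INNER JOIN y on cust_id → 3 row(s).
Then LEFT JOIN `orders z` on link_id: each of those 3 rows is kept; rows whose y.link_id has no match in z get NULL for z's columns.
Result: 3 row(s).

3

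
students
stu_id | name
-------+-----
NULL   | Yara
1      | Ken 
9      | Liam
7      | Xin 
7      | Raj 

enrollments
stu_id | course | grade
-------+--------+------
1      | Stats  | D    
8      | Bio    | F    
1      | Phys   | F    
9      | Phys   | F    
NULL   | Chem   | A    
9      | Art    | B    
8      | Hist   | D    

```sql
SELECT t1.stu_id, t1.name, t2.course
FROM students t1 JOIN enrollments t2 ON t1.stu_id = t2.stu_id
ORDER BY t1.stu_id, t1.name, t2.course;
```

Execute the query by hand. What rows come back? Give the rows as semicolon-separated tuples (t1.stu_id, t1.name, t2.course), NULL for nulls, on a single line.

INNER JOIN keeps only pairs where the ON condition holds.
Matching on t1.stu_id = t2.stu_id. A NULL in a compared column never satisfies the condition.
- t1[0] stu_id=NULL → no match; dropped.
- t1[1] stu_id=1 → 2 match(es) in t2 → 2 row(s).
- t1[2] stu_id=9 → 2 match(es) in t2 → 2 row(s).
- t1[3] stu_id=7 → no match; dropped.
- t1[4] stu_id=7 → no match; dropped.
After projecting and ordering:
t1.stu_id | t1.name | t2.course
1 | Ken | Phys
1 | Ken | Stats
9 | Liam | Art
9 | Liam | Phys

(1, Ken, Phys); (1, Ken, Stats); (9, Liam, Art); (9, Liam, Phys)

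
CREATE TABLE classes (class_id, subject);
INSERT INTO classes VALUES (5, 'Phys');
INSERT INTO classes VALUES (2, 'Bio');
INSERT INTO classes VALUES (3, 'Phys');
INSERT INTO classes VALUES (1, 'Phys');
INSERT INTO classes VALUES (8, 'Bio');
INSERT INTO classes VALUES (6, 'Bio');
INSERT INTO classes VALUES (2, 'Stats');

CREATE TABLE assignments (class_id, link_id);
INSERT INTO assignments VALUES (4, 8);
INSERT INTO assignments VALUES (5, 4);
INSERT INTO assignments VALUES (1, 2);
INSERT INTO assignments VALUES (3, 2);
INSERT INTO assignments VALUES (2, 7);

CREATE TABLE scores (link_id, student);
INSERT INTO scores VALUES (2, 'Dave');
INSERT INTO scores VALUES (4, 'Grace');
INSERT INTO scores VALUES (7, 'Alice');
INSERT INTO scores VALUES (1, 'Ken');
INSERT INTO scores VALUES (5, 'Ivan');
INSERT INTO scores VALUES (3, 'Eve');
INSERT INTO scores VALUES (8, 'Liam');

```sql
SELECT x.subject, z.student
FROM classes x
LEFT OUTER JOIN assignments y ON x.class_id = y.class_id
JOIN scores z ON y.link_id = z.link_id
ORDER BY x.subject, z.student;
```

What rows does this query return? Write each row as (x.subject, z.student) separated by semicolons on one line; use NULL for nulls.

Joins associate left-to-right: classes LEFT JOIN assignments on class_id gives 7 intermediate row(s).
Then INNER JOIN `scores z` on link_id: keep only rows whose y.link_id appears in z.

(Bio, Alice); (Phys, Dave); (Phys, Dave); (Phys, Grace); (Stats, Alice)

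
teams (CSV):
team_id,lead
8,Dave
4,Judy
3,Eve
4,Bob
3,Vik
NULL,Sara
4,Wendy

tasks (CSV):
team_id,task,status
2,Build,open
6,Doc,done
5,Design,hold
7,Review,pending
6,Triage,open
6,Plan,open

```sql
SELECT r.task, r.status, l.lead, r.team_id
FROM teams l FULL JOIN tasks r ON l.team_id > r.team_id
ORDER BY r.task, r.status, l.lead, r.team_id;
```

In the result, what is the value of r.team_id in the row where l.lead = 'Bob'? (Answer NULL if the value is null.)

FULL OUTER JOIN keeps every row from both sides; unmatched rows get NULL for the other side's columns.
Matching on l.team_id > r.team_id. A NULL in a compared column never satisfies the condition.
Matched pairs: 11; unmatched l rows kept: 1; unmatched r rows kept: 0.

2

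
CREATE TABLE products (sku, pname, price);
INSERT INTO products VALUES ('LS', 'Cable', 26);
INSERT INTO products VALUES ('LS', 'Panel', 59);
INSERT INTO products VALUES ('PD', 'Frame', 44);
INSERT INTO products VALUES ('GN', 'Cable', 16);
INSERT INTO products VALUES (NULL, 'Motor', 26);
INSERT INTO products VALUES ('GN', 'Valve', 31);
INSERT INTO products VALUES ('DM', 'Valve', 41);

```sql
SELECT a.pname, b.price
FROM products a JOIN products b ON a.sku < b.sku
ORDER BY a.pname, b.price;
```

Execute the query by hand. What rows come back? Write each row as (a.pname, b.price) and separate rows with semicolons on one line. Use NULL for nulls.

(Cable, 26); (Cable, 44); (Cable, 44); (Cable, 59); (Panel, 44); (Valve, 16); (Valve, 26); (Valve, 26); (Valve, 31); (Valve, 44); (Valve, 44); (Valve, 59); (Valve, 59)

INNER JOIN keeps only pairs where the ON condition holds.
Matching on a.sku < b.sku. A NULL in a compared column never satisfies the condition.
- a (sku=LS) pairs with 1 row(s) of b.
- a (sku=LS) pairs with 1 row(s) of b.
- a (sku=PD) has no partner → excluded.
- a (sku=GN) pairs with 3 row(s) of b.
- a (sku=NULL) has no partner → excluded.
- a (sku=GN) pairs with 3 row(s) of b.
- a (sku=DM) pairs with 5 row(s) of b.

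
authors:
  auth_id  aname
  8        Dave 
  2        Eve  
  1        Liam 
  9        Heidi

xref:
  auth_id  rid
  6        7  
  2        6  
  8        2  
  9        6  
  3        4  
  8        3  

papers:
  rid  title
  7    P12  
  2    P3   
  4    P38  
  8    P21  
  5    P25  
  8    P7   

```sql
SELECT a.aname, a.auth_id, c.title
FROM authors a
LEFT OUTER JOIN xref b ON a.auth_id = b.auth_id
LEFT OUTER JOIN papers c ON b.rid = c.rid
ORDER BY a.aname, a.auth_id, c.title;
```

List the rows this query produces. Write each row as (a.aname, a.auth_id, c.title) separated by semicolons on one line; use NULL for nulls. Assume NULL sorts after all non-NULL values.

(Dave, 8, P3); (Dave, 8, NULL); (Eve, 2, NULL); (Heidi, 9, NULL); (Liam, 1, NULL)

Evaluate left to right. First `authors a LEFT JOIN xref b` on auth_id: 5 row(s).
Then LEFT JOIN `papers c` on rid: each of those 5 rows is kept; rows whose b.rid has no match in c get NULL for c's columns.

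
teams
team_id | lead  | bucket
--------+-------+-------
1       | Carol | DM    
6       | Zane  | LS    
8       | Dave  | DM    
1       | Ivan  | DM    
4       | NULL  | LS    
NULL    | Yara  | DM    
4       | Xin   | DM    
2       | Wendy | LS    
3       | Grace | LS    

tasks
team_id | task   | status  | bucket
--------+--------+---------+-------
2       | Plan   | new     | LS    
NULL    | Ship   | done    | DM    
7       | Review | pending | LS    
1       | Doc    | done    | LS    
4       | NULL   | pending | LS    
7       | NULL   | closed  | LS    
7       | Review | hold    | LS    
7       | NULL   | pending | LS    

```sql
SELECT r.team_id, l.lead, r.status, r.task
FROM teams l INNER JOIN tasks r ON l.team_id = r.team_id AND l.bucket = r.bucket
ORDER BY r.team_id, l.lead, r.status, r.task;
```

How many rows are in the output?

INNER JOIN keeps only pairs where the ON condition holds.
Matching on l.team_id = r.team_id AND l.bucket = r.bucket. A NULL in a compared column never satisfies the condition.
Matched pairs: 2.
Total: 2 rows.

2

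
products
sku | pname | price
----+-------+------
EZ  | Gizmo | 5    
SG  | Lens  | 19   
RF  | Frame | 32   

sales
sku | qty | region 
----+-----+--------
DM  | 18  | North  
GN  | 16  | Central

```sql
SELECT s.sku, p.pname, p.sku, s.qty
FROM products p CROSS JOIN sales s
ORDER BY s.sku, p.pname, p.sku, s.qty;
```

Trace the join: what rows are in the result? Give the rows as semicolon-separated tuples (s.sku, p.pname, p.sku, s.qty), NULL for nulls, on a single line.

CROSS JOIN pairs every row of `products` with every row of `sales`: 3 × 2 = 6 rows.

(DM, Frame, RF, 18); (DM, Gizmo, EZ, 18); (DM, Lens, SG, 18); (GN, Frame, RF, 16); (GN, Gizmo, EZ, 16); (GN, Lens, SG, 16)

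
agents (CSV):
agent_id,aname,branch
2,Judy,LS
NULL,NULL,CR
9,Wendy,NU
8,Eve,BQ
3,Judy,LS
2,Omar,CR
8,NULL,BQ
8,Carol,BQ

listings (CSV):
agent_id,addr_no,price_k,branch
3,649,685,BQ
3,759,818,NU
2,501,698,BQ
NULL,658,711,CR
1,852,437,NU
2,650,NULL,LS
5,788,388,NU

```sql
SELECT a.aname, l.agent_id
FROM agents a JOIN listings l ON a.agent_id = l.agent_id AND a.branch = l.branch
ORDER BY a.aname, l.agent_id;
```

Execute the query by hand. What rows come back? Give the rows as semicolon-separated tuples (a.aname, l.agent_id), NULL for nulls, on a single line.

(Judy, 2)

INNER JOIN keeps only pairs where the ON condition holds.
Matching on a.agent_id = l.agent_id AND a.branch = l.branch. A NULL in a compared column never satisfies the condition.
- a (agent_id=2, branch=LS) pairs with 1 row(s) of l.
- a (agent_id=NULL, branch=CR) has no partner → excluded.
- a (agent_id=9, branch=NU) has no partner → excluded.
- a (agent_id=8, branch=BQ) has no partner → excluded.
- a (agent_id=3, branch=LS) has no partner → excluded.
- a (agent_id=2, branch=CR) has no partner → excluded.
- a (agent_id=8, branch=BQ) has no partner → excluded.
- a (agent_id=8, branch=BQ) has no partner → excluded.
After projecting and ordering:
a.aname | l.agent_id
Judy | 2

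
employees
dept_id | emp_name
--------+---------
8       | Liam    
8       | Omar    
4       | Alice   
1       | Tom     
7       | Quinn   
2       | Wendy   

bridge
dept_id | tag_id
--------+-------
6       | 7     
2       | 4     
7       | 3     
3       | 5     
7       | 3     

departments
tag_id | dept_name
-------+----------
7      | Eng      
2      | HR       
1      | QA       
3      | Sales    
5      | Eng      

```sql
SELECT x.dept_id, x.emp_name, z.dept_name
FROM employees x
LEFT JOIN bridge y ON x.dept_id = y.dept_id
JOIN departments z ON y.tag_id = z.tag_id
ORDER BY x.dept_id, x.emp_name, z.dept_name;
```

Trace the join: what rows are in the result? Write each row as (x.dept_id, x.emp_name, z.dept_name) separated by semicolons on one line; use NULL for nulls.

(7, Quinn, Sales); (7, Quinn, Sales)

Step 1 — x LEFT JOIN y on dept_id → 7 row(s).
Then INNER JOIN `departments z` on tag_id: keep only rows whose y.tag_id appears in z.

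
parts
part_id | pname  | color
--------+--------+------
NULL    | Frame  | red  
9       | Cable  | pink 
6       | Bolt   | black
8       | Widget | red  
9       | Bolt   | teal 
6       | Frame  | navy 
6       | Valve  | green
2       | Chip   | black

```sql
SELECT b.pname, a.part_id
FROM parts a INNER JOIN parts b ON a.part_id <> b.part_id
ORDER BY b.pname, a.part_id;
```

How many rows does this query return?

INNER JOIN keeps only pairs where the ON condition holds.
Matching on a.part_id <> b.part_id. A NULL in a compared column never satisfies the condition.
- a[0] part_id=NULL → no match; dropped.
- a[1] part_id=9 → 5 match(es) in b → 5 row(s).
- a[2] part_id=6 → 4 match(es) in b → 4 row(s).
- a[3] part_id=8 → 6 match(es) in b → 6 row(s).
- a[4] part_id=9 → 5 match(es) in b → 5 row(s).
- a[5] part_id=6 → 4 match(es) in b → 4 row(s).
- a[6] part_id=6 → 4 match(es) in b → 4 row(s).
- a[7] part_id=2 → 6 match(es) in b → 6 row(s).
Total: 34 rows.

34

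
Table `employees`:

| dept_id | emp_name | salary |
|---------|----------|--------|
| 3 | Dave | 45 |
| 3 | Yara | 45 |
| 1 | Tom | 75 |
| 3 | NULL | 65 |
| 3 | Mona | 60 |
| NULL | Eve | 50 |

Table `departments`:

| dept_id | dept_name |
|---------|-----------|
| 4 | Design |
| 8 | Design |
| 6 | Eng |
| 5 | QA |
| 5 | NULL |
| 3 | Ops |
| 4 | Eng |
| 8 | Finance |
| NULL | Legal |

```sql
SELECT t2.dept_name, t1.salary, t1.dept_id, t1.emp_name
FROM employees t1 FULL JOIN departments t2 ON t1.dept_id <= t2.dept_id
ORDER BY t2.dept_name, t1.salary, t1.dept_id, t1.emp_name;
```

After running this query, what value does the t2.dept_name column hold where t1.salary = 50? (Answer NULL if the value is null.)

NULL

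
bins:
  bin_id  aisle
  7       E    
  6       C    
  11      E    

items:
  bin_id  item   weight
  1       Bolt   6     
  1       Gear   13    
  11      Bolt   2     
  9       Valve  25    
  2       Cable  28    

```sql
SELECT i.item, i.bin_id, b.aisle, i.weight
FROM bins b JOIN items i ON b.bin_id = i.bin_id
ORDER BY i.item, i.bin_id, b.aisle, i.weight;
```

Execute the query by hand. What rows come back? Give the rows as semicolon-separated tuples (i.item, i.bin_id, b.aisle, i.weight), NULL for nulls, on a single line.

(Bolt, 11, E, 2)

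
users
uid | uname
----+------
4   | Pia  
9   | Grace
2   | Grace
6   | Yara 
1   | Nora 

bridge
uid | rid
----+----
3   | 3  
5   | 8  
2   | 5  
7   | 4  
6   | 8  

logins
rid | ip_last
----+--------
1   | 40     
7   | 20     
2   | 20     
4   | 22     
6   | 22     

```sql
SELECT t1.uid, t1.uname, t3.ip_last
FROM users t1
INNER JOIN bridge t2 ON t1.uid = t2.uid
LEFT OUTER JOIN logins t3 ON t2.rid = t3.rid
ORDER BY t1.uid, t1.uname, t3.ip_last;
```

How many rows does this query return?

2

Step 1 — t1 INNER JOIN t2 on uid → 2 row(s).
Then LEFT JOIN `logins t3` on rid: each of those 2 rows is kept; rows whose t2.rid has no match in t3 get NULL for t3's columns.
Result: 2 row(s).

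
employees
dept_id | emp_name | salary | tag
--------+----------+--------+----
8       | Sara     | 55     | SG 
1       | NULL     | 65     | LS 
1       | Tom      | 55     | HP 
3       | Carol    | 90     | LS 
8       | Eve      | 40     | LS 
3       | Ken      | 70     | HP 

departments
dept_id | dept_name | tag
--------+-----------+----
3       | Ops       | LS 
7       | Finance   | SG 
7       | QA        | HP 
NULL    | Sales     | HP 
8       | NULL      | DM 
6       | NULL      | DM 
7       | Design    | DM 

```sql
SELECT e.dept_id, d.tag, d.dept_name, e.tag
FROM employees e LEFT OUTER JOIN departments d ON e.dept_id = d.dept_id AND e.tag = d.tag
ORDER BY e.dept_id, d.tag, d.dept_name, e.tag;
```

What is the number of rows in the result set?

LEFT JOIN keeps every row from `employees`; unmatched rows get NULL for `departments`'s columns.
Matching on e.dept_id = d.dept_id AND e.tag = d.tag. A NULL in a compared column never satisfies the condition.
- e row (dept_id=8, tag=SG): no match → kept, d columns NULL.
- e row (dept_id=1, tag=LS): no match → kept, d columns NULL.
- e row (dept_id=1, tag=HP): no match → kept, d columns NULL.
- e row (dept_id=3, tag=LS): matches 1 d row(s) → 1 output row(s).
- e row (dept_id=8, tag=LS): no match → kept, d columns NULL.
- e row (dept_id=3, tag=HP): no match → kept, d columns NULL.
Total: 1 matched + 5 padded = 6 rows.

6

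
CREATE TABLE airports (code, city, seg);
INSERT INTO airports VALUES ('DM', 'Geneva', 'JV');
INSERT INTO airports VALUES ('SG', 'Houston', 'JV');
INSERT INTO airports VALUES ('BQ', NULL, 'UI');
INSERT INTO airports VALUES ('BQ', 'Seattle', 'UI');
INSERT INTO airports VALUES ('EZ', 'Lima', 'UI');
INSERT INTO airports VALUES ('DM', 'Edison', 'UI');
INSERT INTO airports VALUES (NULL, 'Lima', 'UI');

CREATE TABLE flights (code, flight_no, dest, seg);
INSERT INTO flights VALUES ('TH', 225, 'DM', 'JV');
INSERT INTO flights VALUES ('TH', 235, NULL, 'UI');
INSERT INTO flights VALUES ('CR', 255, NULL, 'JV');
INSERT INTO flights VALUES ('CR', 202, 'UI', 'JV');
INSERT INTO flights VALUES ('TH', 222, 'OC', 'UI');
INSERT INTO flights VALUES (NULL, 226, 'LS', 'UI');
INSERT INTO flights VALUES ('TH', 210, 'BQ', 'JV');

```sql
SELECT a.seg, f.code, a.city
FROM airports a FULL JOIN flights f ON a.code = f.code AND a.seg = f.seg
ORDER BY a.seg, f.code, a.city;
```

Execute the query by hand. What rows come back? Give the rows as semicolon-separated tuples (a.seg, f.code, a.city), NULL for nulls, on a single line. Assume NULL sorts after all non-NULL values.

(JV, NULL, Geneva); (JV, NULL, Houston); (UI, NULL, Edison); (UI, NULL, Lima); (UI, NULL, Lima); (UI, NULL, Seattle); (UI, NULL, NULL); (NULL, CR, NULL); (NULL, CR, NULL); (NULL, TH, NULL); (NULL, TH, NULL); (NULL, TH, NULL); (NULL, TH, NULL); (NULL, NULL, NULL)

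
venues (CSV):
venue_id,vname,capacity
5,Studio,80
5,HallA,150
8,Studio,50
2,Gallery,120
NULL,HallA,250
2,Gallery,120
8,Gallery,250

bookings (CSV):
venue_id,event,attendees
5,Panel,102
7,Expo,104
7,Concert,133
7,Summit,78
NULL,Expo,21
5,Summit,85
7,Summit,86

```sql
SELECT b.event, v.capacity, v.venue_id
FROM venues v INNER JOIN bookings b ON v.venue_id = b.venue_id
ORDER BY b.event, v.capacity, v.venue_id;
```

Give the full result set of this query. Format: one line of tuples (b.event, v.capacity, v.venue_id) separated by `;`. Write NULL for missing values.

INNER JOIN keeps only pairs where the ON condition holds.
Matching on v.venue_id = b.venue_id. A NULL in a compared column never satisfies the condition.
Matched pairs: 4.

(Panel, 80, 5); (Panel, 150, 5); (Summit, 80, 5); (Summit, 150, 5)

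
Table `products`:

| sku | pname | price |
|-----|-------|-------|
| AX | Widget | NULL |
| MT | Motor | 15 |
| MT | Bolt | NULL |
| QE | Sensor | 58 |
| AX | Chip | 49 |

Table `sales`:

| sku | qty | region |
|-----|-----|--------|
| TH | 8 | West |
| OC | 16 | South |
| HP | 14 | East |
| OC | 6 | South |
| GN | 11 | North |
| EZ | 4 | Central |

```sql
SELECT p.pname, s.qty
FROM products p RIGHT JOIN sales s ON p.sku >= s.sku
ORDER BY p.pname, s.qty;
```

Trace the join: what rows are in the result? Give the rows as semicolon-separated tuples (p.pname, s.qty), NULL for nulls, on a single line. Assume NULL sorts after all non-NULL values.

(Bolt, 4); (Bolt, 11); (Bolt, 14); (Motor, 4); (Motor, 11); (Motor, 14); (Sensor, 4); (Sensor, 6); (Sensor, 11); (Sensor, 14); (Sensor, 16); (NULL, 8)

RIGHT JOIN keeps every row from `sales`; unmatched rows get NULL for `products`'s columns.
Matching on p.sku >= s.sku.
- p row (sku=AX): no match.
- p row (sku=MT): matches 3 s row(s) → 3 output row(s).
- p row (sku=MT): matches 3 s row(s) → 3 output row(s).
- p row (sku=QE): matches 5 s row(s) → 5 output row(s).
- p row (sku=AX): no match.
- 1 row(s) from s found no p partner → padded with NULL.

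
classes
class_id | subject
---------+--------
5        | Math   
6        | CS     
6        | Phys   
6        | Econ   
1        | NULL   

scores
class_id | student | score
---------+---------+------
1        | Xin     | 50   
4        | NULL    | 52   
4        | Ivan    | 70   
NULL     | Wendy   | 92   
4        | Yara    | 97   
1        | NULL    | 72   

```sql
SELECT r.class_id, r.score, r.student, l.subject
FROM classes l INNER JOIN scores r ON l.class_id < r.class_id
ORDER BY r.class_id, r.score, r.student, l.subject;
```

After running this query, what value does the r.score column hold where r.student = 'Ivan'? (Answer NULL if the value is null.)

70

INNER JOIN keeps only pairs where the ON condition holds.
Matching on l.class_id < r.class_id. A NULL in a compared column never satisfies the condition.
- l (class_id=5) has no partner → excluded.
- l (class_id=6) has no partner → excluded.
- l (class_id=6) has no partner → excluded.
- l (class_id=6) has no partner → excluded.
- l (class_id=1) pairs with 3 row(s) of r.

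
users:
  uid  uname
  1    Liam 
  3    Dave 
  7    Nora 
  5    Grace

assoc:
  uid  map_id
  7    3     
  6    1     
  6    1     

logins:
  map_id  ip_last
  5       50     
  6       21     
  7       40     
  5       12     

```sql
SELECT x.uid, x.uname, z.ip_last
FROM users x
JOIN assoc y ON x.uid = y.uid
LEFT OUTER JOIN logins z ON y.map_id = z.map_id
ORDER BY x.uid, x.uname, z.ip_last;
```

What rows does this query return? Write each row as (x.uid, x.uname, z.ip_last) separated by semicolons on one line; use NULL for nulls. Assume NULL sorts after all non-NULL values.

(7, Nora, NULL)

Step 1 — x INNER JOIN y on uid → 1 row(s).
Then LEFT JOIN `logins z` on map_id: each of those 1 rows is kept; rows whose y.map_id has no match in z get NULL for z's columns.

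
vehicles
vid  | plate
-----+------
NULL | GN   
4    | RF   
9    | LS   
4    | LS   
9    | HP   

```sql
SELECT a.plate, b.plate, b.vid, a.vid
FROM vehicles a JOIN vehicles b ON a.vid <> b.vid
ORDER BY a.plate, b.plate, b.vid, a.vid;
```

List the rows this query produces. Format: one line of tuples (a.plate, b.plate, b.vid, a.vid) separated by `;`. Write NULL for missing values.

(HP, LS, 4, 9); (HP, RF, 4, 9); (LS, HP, 9, 4); (LS, LS, 4, 9); (LS, LS, 9, 4); (LS, RF, 4, 9); (RF, HP, 9, 4); (RF, LS, 9, 4)

INNER JOIN keeps only pairs where the ON condition holds.
Matching on a.vid <> b.vid. A NULL in a compared column never satisfies the condition.
- vid=NULL: no matching b row, dropped.
- vid=4: 2 matching b row(s), so 2 row(s) emitted.
- vid=9: 2 matching b row(s), so 2 row(s) emitted.
- vid=4: 2 matching b row(s), so 2 row(s) emitted.
- vid=9: 2 matching b row(s), so 2 row(s) emitted.
After projecting and ordering:
a.plate | b.plate | b.vid | a.vid
HP | LS | 4 | 9
HP | RF | 4 | 9
LS | HP | 9 | 4
LS | LS | 4 | 9
LS | LS | 9 | 4
LS | RF | 4 | 9
RF | HP | 9 | 4
RF | LS | 9 | 4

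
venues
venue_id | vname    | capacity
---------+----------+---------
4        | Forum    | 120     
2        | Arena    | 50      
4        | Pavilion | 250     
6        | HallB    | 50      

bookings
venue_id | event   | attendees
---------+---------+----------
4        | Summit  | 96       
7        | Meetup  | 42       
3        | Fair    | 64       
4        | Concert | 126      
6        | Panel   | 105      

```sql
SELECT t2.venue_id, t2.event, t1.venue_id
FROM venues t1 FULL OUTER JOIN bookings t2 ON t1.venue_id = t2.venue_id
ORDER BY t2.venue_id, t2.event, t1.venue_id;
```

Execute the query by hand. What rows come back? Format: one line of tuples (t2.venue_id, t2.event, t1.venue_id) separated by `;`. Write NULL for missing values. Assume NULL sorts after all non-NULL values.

(3, Fair, NULL); (4, Concert, 4); (4, Concert, 4); (4, Summit, 4); (4, Summit, 4); (6, Panel, 6); (7, Meetup, NULL); (NULL, NULL, 2)

FULL OUTER JOIN keeps every row from both sides; unmatched rows get NULL for the other side's columns.
Matching on t1.venue_id = t2.venue_id.
Matched pairs: 5; unmatched t1 rows kept: 1; unmatched t2 rows kept: 2.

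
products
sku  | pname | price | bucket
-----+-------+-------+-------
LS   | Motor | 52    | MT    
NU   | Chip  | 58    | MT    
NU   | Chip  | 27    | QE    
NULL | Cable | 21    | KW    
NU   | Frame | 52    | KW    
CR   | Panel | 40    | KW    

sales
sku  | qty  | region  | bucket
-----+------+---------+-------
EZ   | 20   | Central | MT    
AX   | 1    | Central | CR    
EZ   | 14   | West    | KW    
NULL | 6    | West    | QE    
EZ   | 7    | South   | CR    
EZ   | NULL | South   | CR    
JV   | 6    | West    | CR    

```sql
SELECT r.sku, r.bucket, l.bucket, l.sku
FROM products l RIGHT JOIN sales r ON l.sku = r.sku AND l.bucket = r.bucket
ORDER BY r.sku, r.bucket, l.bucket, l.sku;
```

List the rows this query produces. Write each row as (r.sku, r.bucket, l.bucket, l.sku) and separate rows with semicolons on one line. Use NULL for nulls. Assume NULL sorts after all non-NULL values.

(AX, CR, NULL, NULL); (EZ, CR, NULL, NULL); (EZ, CR, NULL, NULL); (EZ, KW, NULL, NULL); (EZ, MT, NULL, NULL); (JV, CR, NULL, NULL); (NULL, QE, NULL, NULL)

RIGHT JOIN keeps every row from `sales`; unmatched rows get NULL for `products`'s columns.
Matching on l.sku = r.sku AND l.bucket = r.bucket. A NULL in a compared column never satisfies the condition.
- l[0] sku=LS, bucket=MT → no match.
- l[1] sku=NU, bucket=MT → no match.
- l[2] sku=NU, bucket=QE → no match.
- l[3] sku=NULL, bucket=KW → no match.
- l[4] sku=NU, bucket=KW → no match.
- l[5] sku=CR, bucket=KW → no match.
- plus 7 unmatched r row(s), each kept with NULL l columns.
After projecting and ordering:
r.sku | r.bucket | l.bucket | l.sku
AX | CR | NULL | NULL
EZ | CR | NULL | NULL
EZ | CR | NULL | NULL
EZ | KW | NULL | NULL
EZ | MT | NULL | NULL
JV | CR | NULL | NULL
NULL | QE | NULL | NULL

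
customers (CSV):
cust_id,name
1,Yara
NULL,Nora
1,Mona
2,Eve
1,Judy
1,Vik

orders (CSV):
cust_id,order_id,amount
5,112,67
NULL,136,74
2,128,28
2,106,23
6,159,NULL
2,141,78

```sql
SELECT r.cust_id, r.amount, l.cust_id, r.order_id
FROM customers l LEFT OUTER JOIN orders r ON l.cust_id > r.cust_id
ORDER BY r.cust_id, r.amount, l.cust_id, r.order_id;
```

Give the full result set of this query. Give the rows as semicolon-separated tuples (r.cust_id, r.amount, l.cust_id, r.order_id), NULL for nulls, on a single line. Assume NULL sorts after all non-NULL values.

LEFT JOIN keeps every row from `customers`; unmatched rows get NULL for `orders`'s columns.
Matching on l.cust_id > r.cust_id. A NULL in a compared column never satisfies the condition.
Matched pairs: 0; unmatched l rows kept: 6.

(NULL, NULL, 1, NULL); (NULL, NULL, 1, NULL); (NULL, NULL, 1, NULL); (NULL, NULL, 1, NULL); (NULL, NULL, 2, NULL); (NULL, NULL, NULL, NULL)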